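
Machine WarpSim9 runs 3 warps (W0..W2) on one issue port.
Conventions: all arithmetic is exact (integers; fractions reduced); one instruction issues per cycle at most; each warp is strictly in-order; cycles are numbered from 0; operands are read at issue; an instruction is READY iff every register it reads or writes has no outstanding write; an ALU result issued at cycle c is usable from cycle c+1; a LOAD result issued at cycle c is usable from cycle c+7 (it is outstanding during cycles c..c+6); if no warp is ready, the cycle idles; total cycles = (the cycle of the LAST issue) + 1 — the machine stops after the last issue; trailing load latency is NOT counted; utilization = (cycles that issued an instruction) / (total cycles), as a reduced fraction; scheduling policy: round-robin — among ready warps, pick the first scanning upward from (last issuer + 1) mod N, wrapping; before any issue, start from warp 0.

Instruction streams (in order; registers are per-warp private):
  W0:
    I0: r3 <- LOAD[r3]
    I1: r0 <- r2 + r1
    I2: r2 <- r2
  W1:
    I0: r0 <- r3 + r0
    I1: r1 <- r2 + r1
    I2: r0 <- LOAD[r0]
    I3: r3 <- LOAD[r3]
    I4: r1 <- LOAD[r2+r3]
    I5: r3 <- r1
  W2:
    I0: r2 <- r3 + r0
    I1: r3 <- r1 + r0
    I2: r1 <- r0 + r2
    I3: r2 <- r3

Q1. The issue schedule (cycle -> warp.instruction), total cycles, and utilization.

cycle 0: W0.I0
cycle 1: W1.I0
cycle 2: W2.I0
cycle 3: W0.I1
cycle 4: W1.I1
cycle 5: W2.I1
cycle 6: W0.I2
cycle 7: W1.I2
cycle 8: W2.I2
cycle 9: W1.I3
cycle 10: W2.I3
cycle 11: idle
cycle 12: idle
cycle 13: idle
cycle 14: idle
cycle 15: idle
cycle 16: W1.I4
cycle 17: idle
cycle 18: idle
cycle 19: idle
cycle 20: idle
cycle 21: idle
cycle 22: idle
cycle 23: W1.I5

Answer: 24 cycles, utilization 13/24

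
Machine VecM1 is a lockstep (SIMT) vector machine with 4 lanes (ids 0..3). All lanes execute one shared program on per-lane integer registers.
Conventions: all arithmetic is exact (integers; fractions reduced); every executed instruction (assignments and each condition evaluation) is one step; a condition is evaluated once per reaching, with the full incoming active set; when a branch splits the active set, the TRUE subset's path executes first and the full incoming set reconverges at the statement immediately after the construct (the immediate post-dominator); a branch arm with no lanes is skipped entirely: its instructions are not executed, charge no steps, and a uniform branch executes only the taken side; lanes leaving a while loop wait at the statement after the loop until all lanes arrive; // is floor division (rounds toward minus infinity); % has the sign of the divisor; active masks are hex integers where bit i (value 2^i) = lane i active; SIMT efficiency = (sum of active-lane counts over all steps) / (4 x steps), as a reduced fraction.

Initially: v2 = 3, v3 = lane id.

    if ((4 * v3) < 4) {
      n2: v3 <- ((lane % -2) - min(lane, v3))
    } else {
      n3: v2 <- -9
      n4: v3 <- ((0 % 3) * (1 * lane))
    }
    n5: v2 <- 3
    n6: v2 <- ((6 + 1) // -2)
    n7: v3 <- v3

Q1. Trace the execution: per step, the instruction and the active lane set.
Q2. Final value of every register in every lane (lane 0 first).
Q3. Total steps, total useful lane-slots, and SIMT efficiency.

step 0: eval ((4 * v3) < 4)          0xf
step 1: v3 <- ((lane % -2) - min(lane, v3)) 0x1
step 2: v2 <- -9                     0xe
step 3: v3 <- ((0 % 3) * (1 * lane)) 0xe
step 4: v2 <- 3                      0xf
step 5: v2 <- ((6 + 1) // -2)        0xf
step 6: v3 <- v3                     0xf

Answer: 7 steps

v2: -4,-4,-4,-4
v3: 0,0,0,0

steps = 7; useful = 23; efficiency = 23/28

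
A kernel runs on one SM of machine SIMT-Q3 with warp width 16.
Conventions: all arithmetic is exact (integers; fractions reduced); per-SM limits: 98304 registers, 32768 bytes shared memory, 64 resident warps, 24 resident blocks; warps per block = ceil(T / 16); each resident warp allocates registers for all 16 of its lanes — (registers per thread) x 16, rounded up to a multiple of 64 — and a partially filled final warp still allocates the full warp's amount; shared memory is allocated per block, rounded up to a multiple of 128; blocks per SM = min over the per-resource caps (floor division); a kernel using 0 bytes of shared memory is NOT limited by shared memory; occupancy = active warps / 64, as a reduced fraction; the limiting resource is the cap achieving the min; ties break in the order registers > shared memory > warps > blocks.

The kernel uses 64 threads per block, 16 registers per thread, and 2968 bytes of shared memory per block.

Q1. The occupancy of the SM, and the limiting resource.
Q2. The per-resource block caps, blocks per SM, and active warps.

Answer: occupancy 5/8, limited by shared memory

registers: 96 blocks
shared memory: 10 blocks
warps: 16 blocks
blocks: 24 blocks

Answer: 10 blocks, 40 active warps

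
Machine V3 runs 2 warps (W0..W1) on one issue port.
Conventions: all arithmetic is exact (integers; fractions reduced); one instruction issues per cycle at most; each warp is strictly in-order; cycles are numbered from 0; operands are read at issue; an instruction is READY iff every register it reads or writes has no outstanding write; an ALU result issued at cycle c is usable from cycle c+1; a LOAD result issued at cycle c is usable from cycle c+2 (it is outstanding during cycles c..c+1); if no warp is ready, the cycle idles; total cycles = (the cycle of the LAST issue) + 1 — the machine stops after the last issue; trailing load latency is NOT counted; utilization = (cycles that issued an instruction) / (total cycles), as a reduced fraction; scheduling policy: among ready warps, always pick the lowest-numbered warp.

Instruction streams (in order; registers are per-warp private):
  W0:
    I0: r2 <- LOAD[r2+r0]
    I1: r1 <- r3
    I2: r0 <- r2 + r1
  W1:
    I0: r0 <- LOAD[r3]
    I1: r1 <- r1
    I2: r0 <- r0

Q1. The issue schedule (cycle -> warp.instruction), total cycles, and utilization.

cycle 0: W0.I0
cycle 1: W0.I1
cycle 2: W0.I2
cycle 3: W1.I0
cycle 4: W1.I1
cycle 5: W1.I2

Answer: 6 cycles, utilization 1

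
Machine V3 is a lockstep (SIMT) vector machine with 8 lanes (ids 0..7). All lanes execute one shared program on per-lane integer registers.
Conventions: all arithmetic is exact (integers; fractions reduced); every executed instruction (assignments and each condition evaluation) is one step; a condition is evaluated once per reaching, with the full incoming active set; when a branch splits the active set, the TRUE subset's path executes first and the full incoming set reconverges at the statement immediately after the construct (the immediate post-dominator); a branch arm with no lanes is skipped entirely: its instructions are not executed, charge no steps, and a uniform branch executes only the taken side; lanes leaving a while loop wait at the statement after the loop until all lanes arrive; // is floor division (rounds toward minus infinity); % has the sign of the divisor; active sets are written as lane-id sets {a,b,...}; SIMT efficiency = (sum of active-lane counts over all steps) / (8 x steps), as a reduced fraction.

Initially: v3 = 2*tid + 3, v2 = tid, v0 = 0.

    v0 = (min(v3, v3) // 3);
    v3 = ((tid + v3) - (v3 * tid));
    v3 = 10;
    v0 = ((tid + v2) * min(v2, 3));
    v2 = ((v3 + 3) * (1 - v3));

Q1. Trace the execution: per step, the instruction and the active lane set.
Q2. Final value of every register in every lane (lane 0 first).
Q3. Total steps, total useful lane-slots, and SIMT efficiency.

step 0: v0 <- (min(v3, v3) // 3)     {0,1,2,3,4,5,6,7}
step 1: v3 <- ((tid + v3) - (v3 * tid)) {0,1,2,3,4,5,6,7}
step 2: v3 <- 10                     {0,1,2,3,4,5,6,7}
step 3: v0 <- ((tid + v2) * min(v2, 3)) {0,1,2,3,4,5,6,7}
step 4: v2 <- ((v3 + 3) * (1 - v3))  {0,1,2,3,4,5,6,7}

Answer: 5 steps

v3: 10,10,10,10,10,10,10,10
v2: -117,-117,-117,-117,-117,-117,-117,-117
v0: 0,2,8,18,24,30,36,42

steps = 5; useful = 40; efficiency = 40/40 = 1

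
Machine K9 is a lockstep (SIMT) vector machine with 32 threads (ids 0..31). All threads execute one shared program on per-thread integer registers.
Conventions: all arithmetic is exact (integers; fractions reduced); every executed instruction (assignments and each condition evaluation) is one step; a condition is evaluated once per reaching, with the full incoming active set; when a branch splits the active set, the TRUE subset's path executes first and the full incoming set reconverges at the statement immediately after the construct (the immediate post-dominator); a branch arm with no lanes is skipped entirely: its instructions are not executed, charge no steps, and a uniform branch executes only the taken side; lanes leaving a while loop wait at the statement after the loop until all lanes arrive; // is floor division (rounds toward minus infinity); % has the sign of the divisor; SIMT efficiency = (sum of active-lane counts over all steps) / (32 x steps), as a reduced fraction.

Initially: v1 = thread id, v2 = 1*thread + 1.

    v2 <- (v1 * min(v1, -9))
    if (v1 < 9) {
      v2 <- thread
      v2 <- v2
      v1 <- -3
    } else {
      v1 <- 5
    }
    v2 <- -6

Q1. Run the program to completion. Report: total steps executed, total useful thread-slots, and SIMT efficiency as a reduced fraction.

Answer: 7 steps, 146 useful, 73/112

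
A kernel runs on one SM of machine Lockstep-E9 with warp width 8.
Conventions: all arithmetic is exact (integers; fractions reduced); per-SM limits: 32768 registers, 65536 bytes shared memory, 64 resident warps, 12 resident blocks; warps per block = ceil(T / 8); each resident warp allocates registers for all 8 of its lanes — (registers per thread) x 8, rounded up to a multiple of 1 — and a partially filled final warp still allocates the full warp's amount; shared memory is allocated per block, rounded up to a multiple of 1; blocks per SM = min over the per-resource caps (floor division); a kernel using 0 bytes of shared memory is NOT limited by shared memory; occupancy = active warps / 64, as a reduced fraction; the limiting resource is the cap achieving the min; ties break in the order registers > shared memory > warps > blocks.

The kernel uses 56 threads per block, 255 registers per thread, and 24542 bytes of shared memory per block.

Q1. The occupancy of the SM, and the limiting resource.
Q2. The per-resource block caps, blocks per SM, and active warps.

Answer: occupancy 7/32, limited by registers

registers: 2 blocks
shared memory: 2 blocks
warps: 9 blocks
blocks: 12 blocks

Answer: 2 blocks, 14 active warps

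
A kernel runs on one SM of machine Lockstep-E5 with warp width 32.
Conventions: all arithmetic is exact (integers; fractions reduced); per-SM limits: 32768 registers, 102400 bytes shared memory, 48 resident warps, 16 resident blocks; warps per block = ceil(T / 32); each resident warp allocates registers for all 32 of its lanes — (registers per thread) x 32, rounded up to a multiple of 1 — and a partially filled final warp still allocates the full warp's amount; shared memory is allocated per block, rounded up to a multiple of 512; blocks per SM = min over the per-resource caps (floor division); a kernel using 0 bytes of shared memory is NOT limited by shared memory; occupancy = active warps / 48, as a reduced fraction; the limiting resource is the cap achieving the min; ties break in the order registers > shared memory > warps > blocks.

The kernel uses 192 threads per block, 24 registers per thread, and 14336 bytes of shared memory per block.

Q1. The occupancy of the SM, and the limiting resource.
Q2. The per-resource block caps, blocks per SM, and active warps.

Answer: occupancy 7/8, limited by registers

registers: 7 blocks
shared memory: 7 blocks
warps: 8 blocks
blocks: 16 blocks

Answer: 7 blocks, 42 active warps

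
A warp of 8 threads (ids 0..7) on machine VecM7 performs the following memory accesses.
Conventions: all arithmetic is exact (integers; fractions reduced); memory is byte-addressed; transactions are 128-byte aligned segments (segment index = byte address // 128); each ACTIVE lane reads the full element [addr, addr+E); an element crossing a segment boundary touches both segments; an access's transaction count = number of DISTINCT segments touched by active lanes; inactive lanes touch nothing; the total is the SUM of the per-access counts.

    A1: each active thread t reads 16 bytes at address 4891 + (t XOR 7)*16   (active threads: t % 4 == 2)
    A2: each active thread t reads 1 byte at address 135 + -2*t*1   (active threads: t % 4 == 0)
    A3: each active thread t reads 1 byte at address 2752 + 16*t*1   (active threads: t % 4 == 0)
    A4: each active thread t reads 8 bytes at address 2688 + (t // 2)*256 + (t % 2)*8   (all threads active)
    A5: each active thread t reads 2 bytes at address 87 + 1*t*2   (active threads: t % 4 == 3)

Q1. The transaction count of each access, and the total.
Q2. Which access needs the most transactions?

A1: 1 transaction
A2: 2 transactions
A3: 2 transactions
A4: 4 transactions
A5: 1 transaction

Answer: 1,2,2,4,1; total 10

Answer: A4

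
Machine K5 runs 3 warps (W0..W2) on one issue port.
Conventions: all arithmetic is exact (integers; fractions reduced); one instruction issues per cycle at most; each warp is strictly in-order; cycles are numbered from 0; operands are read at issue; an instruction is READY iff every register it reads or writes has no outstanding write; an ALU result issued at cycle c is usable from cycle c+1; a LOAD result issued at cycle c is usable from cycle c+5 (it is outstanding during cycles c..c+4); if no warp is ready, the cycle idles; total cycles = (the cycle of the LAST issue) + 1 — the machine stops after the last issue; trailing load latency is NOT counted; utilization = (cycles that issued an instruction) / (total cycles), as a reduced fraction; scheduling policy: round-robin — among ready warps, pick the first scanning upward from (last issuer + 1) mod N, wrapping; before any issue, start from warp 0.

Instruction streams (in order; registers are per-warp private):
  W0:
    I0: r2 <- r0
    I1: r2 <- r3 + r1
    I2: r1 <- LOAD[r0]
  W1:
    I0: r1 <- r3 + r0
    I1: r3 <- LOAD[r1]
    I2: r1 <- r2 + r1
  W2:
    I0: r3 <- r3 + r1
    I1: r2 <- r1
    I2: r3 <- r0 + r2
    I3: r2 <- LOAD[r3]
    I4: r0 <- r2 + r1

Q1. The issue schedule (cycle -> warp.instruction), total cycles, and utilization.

cycle 0: W0.I0
cycle 1: W1.I0
cycle 2: W2.I0
cycle 3: W0.I1
cycle 4: W1.I1
cycle 5: W2.I1
cycle 6: W0.I2
cycle 7: W1.I2
cycle 8: W2.I2
cycle 9: W2.I3
cycle 10: idle
cycle 11: idle
cycle 12: idle
cycle 13: idle
cycle 14: W2.I4

Answer: 15 cycles, utilization 11/15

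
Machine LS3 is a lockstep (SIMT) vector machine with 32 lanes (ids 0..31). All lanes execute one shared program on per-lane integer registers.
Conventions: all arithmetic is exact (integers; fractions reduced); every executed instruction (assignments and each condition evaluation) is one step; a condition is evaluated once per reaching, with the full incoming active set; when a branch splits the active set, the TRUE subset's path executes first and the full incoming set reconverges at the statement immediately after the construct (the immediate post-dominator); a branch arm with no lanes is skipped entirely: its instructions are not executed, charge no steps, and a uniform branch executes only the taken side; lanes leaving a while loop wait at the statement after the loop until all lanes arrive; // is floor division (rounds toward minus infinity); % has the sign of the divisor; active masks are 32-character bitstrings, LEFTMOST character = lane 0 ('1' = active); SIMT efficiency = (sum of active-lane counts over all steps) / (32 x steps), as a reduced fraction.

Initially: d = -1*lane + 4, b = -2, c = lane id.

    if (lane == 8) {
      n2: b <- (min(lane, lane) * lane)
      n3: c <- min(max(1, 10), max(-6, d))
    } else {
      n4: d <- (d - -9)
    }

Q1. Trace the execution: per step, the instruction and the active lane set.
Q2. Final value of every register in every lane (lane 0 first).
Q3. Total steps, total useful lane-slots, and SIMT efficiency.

step 0: eval (lane == 8)             11111111111111111111111111111111
step 1: b <- (min(lane, lane) * lane) 00000000100000000000000000000000
step 2: c <- min(max(1, 10), max(-6, d)) 00000000100000000000000000000000
step 3: d <- (d - -9)                11111111011111111111111111111111

Answer: 4 steps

d: 13,12,11,10,9,8,7,6,-4,4,3,2,1,0,-1,-2,-3,-4,-5,-6,-7,-8,-9,-10,-11,-12,-13,-14,-15,-16,-17,-18
b: -2,-2,-2,-2,-2,-2,-2,-2,64,-2,-2,-2,-2,-2,-2,-2,-2,-2,-2,-2,-2,-2,-2,-2,-2,-2,-2,-2,-2,-2,-2,-2
c: 0,1,2,3,4,5,6,7,-4,9,10,11,12,13,14,15,16,17,18,19,20,21,22,23,24,25,26,27,28,29,30,31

steps = 4; useful = 65; efficiency = 65/128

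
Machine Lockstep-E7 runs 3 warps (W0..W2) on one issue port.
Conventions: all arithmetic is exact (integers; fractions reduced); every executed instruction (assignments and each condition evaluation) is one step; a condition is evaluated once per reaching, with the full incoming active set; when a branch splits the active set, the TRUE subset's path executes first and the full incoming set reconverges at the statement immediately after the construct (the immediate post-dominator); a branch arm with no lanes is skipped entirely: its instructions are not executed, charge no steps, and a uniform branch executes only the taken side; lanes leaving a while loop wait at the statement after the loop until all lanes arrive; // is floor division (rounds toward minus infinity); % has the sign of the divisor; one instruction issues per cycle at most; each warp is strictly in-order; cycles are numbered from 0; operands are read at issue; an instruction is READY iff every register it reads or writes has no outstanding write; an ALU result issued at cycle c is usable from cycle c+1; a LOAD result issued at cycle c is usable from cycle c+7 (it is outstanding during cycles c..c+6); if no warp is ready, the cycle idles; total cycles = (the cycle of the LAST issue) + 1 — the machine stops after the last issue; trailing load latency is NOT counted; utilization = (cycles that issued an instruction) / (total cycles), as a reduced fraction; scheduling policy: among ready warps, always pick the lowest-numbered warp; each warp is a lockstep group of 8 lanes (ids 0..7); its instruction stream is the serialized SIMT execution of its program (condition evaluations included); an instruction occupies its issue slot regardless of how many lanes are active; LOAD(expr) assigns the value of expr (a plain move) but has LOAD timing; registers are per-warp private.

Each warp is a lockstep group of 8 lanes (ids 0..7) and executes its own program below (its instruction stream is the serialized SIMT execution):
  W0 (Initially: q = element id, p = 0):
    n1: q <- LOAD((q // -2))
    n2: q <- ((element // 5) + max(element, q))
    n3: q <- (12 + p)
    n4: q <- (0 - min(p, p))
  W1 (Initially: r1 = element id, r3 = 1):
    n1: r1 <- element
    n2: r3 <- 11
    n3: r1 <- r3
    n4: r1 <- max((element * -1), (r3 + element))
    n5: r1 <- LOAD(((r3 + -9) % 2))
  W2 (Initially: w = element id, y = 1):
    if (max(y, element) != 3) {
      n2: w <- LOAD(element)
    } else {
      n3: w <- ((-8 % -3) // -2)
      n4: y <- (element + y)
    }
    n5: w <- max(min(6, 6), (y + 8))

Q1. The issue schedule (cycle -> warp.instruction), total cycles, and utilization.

cycle 0: W0.I0
cycle 1: W1.I0
cycle 2: W1.I1
cycle 3: W1.I2
cycle 4: W1.I3
cycle 5: W1.I4
cycle 6: W2.I0
cycle 7: W0.I1
cycle 8: W0.I2
cycle 9: W0.I3
cycle 10: W2.I1
cycle 11: idle
cycle 12: idle
cycle 13: idle
cycle 14: idle
cycle 15: idle
cycle 16: idle
cycle 17: W2.I2
cycle 18: W2.I3
cycle 19: W2.I4

Answer: 20 cycles, utilization 7/10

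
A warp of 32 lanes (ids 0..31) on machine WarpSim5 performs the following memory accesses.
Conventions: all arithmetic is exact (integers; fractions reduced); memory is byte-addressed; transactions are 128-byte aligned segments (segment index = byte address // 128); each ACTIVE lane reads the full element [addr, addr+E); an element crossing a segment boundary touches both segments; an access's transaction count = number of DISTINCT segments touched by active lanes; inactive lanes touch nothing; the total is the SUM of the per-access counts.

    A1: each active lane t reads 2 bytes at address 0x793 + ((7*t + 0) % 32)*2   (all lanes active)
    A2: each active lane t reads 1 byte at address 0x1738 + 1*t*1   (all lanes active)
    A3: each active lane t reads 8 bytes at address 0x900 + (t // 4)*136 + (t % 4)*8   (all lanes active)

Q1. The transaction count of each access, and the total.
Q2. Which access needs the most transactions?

A1: 1 transaction
A2: 1 transaction
A3: 8 transactions

Answer: 1,1,8; total 10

Answer: A3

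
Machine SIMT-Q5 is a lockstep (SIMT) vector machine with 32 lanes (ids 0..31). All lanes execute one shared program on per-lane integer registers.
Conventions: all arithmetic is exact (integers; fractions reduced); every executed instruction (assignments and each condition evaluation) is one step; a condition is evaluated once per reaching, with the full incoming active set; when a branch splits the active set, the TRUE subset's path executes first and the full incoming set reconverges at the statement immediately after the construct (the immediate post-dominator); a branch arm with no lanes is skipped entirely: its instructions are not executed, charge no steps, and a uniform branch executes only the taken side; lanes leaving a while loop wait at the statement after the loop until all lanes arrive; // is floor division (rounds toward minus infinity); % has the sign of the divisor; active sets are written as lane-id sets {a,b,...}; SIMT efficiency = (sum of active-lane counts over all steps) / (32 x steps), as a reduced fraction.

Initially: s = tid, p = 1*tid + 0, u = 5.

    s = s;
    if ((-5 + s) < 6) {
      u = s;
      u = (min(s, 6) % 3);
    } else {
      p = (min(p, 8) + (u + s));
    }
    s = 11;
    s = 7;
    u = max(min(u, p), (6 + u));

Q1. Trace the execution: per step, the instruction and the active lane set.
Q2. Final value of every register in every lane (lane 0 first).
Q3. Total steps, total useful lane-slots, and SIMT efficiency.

step 0: s <- s                       {0,1,2,3,4,5,6,7,8,9,10,11,12,13,14,15,16,17,18,19,20,21,22,23,24,25,26,27,28,29,30,31}
step 1: eval ((-5 + s) < 6)          {0,1,2,3,4,5,6,7,8,9,10,11,12,13,14,15,16,17,18,19,20,21,22,23,24,25,26,27,28,29,30,31}
step 2: u <- s                       {0,1,2,3,4,5,6,7,8,9,10}
step 3: u <- (min(s, 6) % 3)         {0,1,2,3,4,5,6,7,8,9,10}
step 4: p <- (min(p, 8) + (u + s))   {11,12,13,14,15,16,17,18,19,20,21,22,23,24,25,26,27,28,29,30,31}
step 5: s <- 11                      {0,1,2,3,4,5,6,7,8,9,10,11,12,13,14,15,16,17,18,19,20,21,22,23,24,25,26,27,28,29,30,31}
step 6: s <- 7                       {0,1,2,3,4,5,6,7,8,9,10,11,12,13,14,15,16,17,18,19,20,21,22,23,24,25,26,27,28,29,30,31}
step 7: u <- max(min(u, p), (6 + u)) {0,1,2,3,4,5,6,7,8,9,10,11,12,13,14,15,16,17,18,19,20,21,22,23,24,25,26,27,28,29,30,31}

Answer: 8 steps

s: 7,7,7,7,7,7,7,7,7,7,7,7,7,7,7,7,7,7,7,7,7,7,7,7,7,7,7,7,7,7,7,7
p: 0,1,2,3,4,5,6,7,8,9,10,24,25,26,27,28,29,30,31,32,33,34,35,36,37,38,39,40,41,42,43,44
u: 6,7,8,6,7,8,6,6,6,6,6,11,11,11,11,11,11,11,11,11,11,11,11,11,11,11,11,11,11,11,11,11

steps = 8; useful = 203; efficiency = 203/256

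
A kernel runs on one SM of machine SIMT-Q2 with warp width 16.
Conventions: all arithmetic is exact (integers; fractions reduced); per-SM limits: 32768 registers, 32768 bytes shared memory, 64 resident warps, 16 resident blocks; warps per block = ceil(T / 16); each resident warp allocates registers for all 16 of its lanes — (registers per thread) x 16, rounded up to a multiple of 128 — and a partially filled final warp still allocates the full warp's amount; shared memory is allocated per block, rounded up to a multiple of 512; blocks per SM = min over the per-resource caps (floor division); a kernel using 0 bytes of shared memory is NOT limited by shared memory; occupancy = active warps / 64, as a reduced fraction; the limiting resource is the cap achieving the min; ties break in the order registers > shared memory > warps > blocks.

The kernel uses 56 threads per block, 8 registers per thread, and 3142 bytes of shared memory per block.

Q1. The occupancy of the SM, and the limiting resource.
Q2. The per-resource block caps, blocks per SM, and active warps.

Answer: occupancy 9/16, limited by shared memory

registers: 64 blocks
shared memory: 9 blocks
warps: 16 blocks
blocks: 16 blocks

Answer: 9 blocks, 36 active warps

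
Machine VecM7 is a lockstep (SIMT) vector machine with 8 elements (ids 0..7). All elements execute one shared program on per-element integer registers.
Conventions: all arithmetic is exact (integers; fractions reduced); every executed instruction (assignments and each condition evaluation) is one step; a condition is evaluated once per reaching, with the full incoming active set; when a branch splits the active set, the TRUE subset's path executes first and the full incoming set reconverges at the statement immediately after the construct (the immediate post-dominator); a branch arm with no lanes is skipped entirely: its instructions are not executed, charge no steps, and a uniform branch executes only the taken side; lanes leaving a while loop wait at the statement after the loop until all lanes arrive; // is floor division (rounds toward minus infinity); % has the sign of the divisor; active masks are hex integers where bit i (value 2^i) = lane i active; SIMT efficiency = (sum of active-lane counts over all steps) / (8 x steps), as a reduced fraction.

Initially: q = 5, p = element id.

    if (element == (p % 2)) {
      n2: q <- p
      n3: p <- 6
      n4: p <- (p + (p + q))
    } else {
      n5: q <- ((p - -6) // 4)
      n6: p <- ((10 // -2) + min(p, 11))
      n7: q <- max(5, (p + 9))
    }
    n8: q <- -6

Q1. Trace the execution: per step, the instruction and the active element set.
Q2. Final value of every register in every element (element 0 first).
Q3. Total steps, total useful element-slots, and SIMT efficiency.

step 0: eval (element == (p % 2))    0xff
step 1: q <- p                       0x03
step 2: p <- 6                       0x03
step 3: p <- (p + (p + q))           0x03
step 4: q <- ((p - -6) // 4)         0xfc
step 5: p <- ((10 // -2) + min(p, 11)) 0xfc
step 6: q <- max(5, (p + 9))         0xfc
step 7: q <- -6                      0xff

Answer: 8 steps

q: -6,-6,-6,-6,-6,-6,-6,-6
p: 12,13,-3,-2,-1,0,1,2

steps = 8; useful = 40; efficiency = 40/64 = 5/8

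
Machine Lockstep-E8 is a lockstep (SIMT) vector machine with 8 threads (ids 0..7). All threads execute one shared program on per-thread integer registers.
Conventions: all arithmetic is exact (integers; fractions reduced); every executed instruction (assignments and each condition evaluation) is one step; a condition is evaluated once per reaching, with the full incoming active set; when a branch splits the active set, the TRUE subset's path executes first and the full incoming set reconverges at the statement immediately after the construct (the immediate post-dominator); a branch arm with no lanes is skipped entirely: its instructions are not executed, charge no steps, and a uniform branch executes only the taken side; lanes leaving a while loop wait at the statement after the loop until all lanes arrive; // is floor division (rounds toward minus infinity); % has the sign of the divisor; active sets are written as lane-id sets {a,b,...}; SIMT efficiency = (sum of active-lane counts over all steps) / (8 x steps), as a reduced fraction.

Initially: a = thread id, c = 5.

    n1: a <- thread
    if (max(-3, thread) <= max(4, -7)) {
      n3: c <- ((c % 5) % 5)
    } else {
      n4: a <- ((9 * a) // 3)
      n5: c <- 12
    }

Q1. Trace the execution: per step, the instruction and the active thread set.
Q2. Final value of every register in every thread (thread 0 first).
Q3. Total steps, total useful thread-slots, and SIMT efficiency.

step 0: a <- thread                  {0,1,2,3,4,5,6,7}
step 1: eval (max(-3, thread) <= max(4, -7)) {0,1,2,3,4,5,6,7}
step 2: c <- ((c % 5) % 5)           {0,1,2,3,4}
step 3: a <- ((9 * a) // 3)          {5,6,7}
step 4: c <- 12                      {5,6,7}

Answer: 5 steps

a: 0,1,2,3,4,15,18,21
c: 0,0,0,0,0,12,12,12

steps = 5; useful = 27; efficiency = 27/40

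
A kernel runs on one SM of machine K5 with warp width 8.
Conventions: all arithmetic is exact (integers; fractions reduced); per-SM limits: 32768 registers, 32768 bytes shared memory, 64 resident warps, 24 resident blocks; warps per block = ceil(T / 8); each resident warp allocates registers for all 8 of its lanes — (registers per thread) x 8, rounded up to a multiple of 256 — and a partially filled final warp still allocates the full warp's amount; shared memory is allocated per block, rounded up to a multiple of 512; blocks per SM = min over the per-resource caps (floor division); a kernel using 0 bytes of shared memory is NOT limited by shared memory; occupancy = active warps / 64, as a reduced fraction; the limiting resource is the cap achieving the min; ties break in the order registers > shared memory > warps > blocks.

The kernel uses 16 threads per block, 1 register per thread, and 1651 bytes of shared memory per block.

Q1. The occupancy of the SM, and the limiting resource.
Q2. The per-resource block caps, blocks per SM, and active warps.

Answer: occupancy 1/2, limited by shared memory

registers: 64 blocks
shared memory: 16 blocks
warps: 32 blocks
blocks: 24 blocks

Answer: 16 blocks, 32 active warps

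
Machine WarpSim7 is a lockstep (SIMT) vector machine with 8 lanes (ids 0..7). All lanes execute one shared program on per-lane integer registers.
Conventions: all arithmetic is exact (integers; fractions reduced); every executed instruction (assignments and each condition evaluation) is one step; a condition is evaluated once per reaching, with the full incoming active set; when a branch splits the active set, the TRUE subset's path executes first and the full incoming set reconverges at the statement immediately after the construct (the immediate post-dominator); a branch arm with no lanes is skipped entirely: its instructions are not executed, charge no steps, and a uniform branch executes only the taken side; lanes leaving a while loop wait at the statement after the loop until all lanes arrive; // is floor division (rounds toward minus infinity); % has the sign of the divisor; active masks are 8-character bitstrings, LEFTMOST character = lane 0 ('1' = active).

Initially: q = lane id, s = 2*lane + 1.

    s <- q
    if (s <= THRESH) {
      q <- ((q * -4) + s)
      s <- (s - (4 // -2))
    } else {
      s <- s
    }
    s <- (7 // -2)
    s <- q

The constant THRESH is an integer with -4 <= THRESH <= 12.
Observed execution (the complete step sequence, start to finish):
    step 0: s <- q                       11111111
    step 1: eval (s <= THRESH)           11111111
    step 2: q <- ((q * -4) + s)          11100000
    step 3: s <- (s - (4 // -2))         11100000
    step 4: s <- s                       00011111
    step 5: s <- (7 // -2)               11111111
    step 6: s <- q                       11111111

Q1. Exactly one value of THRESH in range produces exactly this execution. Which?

Answer: THRESH = 2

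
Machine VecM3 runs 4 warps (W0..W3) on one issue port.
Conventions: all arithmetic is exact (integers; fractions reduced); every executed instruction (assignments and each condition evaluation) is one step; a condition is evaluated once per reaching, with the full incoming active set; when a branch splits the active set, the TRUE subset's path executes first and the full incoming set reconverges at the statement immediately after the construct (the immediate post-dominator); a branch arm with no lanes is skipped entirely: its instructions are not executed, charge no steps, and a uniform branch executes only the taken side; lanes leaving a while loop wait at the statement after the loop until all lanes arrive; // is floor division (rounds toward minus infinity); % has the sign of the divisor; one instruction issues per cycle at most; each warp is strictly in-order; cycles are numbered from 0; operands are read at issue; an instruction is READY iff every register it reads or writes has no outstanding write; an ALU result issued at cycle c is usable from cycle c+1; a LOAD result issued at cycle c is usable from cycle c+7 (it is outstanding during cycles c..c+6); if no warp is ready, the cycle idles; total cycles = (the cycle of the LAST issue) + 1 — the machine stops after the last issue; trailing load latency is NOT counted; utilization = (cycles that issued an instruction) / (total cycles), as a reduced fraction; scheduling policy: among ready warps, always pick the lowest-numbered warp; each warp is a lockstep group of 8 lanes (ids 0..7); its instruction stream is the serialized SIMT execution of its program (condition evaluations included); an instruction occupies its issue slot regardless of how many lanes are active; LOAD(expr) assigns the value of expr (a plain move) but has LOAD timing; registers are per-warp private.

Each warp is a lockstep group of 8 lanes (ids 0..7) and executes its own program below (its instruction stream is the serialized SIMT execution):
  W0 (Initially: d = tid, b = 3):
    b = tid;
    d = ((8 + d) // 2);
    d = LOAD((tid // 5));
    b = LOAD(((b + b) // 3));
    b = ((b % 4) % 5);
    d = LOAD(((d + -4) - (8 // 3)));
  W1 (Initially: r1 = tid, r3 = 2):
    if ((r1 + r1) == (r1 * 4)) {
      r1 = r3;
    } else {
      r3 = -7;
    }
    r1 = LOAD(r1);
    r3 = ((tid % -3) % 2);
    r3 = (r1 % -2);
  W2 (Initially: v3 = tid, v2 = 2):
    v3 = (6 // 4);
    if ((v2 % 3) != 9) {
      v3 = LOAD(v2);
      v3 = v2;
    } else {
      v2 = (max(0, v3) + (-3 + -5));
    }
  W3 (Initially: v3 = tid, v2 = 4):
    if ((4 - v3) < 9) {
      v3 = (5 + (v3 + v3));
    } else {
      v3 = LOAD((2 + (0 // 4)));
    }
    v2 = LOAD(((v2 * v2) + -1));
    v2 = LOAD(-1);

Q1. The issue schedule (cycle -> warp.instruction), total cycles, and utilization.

cycle 0: W0.I0
cycle 1: W0.I1
cycle 2: W0.I2
cycle 3: W0.I3
cycle 4: W1.I0
cycle 5: W1.I1
cycle 6: W1.I2
cycle 7: W1.I3
cycle 8: W1.I4
cycle 9: W2.I0
cycle 10: W0.I4
cycle 11: W0.I5
cycle 12: W2.I1
cycle 13: W2.I2
cycle 14: W1.I5
cycle 15: W3.I0
cycle 16: W3.I1
cycle 17: W3.I2
cycle 18: idle
cycle 19: idle
cycle 20: W2.I3
cycle 21: idle
cycle 22: idle
cycle 23: idle
cycle 24: W3.I3

Answer: 25 cycles, utilization 4/5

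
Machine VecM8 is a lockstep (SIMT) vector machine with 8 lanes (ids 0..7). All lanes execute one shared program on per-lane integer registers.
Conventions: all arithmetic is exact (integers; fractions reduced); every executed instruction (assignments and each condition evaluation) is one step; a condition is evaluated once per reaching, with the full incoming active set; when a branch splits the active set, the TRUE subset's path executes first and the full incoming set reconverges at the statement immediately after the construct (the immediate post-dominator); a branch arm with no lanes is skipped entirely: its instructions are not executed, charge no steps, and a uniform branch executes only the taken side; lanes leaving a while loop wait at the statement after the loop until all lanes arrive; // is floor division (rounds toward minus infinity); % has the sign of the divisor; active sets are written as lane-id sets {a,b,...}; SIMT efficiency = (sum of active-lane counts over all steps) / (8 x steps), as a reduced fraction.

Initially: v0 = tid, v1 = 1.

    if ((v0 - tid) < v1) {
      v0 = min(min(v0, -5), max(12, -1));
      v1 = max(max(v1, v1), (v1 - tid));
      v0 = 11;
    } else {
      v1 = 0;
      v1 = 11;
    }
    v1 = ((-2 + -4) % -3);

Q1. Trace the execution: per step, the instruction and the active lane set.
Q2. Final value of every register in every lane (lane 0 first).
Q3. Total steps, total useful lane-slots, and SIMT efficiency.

step 0: eval ((v0 - tid) < v1)       {0,1,2,3,4,5,6,7}
step 1: v0 <- min(min(v0, -5), max(12, -1)) {0,1,2,3,4,5,6,7}
step 2: v1 <- max(max(v1, v1), (v1 - tid)) {0,1,2,3,4,5,6,7}
step 3: v0 <- 11                     {0,1,2,3,4,5,6,7}
step 4: v1 <- ((-2 + -4) % -3)       {0,1,2,3,4,5,6,7}

Answer: 5 steps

v0: 11,11,11,11,11,11,11,11
v1: 0,0,0,0,0,0,0,0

steps = 5; useful = 40; efficiency = 40/40 = 1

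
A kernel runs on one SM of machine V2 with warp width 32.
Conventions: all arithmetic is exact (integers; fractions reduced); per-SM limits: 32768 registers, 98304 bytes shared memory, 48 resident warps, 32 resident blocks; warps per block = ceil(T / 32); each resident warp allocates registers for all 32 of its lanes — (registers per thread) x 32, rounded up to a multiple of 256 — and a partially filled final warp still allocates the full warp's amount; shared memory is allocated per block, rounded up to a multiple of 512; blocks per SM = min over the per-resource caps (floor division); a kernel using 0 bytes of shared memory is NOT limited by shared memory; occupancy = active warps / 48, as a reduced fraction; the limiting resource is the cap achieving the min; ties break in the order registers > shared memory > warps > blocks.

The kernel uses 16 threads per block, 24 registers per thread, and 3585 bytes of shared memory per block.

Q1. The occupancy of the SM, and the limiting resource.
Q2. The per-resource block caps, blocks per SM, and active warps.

Answer: occupancy 1/2, limited by shared memory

registers: 42 blocks
shared memory: 24 blocks
warps: 48 blocks
blocks: 32 blocks

Answer: 24 blocks, 24 active warps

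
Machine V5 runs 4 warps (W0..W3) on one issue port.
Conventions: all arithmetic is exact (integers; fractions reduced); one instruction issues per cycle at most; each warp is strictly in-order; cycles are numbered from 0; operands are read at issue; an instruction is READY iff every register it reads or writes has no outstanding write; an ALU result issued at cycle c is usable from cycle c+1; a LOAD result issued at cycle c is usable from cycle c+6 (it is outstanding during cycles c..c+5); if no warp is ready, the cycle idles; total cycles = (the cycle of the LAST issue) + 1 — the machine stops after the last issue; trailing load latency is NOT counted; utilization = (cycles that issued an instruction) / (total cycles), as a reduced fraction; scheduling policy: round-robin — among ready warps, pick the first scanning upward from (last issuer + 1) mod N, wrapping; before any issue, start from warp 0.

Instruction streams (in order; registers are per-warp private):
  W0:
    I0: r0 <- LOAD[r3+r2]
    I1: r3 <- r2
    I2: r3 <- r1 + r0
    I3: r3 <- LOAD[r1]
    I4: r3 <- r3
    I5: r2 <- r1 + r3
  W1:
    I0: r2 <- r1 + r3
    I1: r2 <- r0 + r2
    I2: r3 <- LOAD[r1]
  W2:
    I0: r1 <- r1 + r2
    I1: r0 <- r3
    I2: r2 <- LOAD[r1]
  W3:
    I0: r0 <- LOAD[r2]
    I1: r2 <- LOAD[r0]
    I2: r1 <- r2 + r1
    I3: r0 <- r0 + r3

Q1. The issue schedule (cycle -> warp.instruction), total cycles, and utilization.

cycle 0: W0.I0
cycle 1: W1.I0
cycle 2: W2.I0
cycle 3: W3.I0
cycle 4: W0.I1
cycle 5: W1.I1
cycle 6: W2.I1
cycle 7: W0.I2
cycle 8: W1.I2
cycle 9: W2.I2
cycle 10: W3.I1
cycle 11: W0.I3
cycle 12: idle
cycle 13: idle
cycle 14: idle
cycle 15: idle
cycle 16: W3.I2
cycle 17: W0.I4
cycle 18: W3.I3
cycle 19: W0.I5

Answer: 20 cycles, utilization 4/5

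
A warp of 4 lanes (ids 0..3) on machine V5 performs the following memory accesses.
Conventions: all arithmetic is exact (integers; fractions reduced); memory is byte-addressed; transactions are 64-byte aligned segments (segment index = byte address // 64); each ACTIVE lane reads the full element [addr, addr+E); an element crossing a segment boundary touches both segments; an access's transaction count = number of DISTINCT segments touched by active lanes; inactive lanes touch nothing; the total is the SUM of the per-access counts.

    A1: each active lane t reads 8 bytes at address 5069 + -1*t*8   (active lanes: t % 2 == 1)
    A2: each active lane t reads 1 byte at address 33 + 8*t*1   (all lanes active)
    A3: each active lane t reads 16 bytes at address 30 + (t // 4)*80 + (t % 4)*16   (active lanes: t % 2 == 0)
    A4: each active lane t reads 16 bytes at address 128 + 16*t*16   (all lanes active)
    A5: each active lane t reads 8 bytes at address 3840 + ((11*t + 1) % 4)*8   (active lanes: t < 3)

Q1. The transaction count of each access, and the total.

A1: 2 transactions
A2: 1 transaction
A3: 2 transactions
A4: 4 transactions
A5: 1 transaction

Answer: 2,1,2,4,1; total 10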